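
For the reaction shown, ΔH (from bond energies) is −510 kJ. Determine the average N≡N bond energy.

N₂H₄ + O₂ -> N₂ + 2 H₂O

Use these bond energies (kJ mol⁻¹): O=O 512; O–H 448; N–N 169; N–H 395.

D(N≡N) ≈ 979 kJ/mol

Let D be the N≡N bond energy.
Σ(broken) = 4×395 + 1×169 + 1×512 = 2261
Σ(formed) = 1×D + 4×448 = 1792 + D
ΔH = Σ(broken) − Σ(formed) = (2261) − (1792 + D) = +469 − D
Setting this equal to −510 kJ gives D = 979 kJ/mol.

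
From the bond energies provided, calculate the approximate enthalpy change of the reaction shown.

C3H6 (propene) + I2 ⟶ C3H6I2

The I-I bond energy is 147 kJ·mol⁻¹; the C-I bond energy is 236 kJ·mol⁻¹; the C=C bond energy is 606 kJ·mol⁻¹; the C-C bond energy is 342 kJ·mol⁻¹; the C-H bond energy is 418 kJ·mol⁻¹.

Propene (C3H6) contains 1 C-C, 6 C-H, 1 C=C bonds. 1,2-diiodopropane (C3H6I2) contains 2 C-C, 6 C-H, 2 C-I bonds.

ΔH ≈ −61 kJ

Bonds broken (reactants):
  C-C: 1 × 342 = 342
  C-H: 6 × 418 = 2508
  C=C: 1 × 606 = 606
  I-I: 1 × 147 = 147
  Σ(broken) = 3603 kJ
Bonds formed (products):
  C-C: 2 × 342 = 684
  C-H: 6 × 418 = 2508
  C-I: 2 × 236 = 472
  Σ(formed) = 3664 kJ
ΔH = Σ(broken) − Σ(formed) = 3603 − 3664 = −61 kJ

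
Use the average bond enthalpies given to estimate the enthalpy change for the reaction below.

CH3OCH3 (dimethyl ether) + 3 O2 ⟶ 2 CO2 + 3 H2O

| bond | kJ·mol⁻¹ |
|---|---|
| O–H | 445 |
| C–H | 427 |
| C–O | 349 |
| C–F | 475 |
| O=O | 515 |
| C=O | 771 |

Bonds broken (reactants):
  C–H: 6 × 427 = 2562
  C–O: 2 × 349 = 698
  O=O: 3 × 515 = 1545
  Σ(broken) = 4805 kJ
Bonds formed (products):
  C=O: 4 × 771 = 3084
  O–H: 6 × 445 = 2670
  Σ(formed) = 5754 kJ
ΔH = Σ(broken) − Σ(formed) = 4805 − 5754 = −949 kJ

ΔH ≈ −949 kJ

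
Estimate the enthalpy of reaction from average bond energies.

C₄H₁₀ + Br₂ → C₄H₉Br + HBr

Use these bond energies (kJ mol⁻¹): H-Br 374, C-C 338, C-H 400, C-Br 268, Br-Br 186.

ΔH ≈ −56 kJ

Bonds broken (reactants):
  Br-Br: 1 × 186 = 186
  C-C: 3 × 338 = 1014
  C-H: 10 × 400 = 4000
  Σ(broken) = 5200 kJ
Bonds formed (products):
  C-Br: 1 × 268 = 268
  C-C: 3 × 338 = 1014
  C-H: 9 × 400 = 3600
  H-Br: 1 × 374 = 374
  Σ(formed) = 5256 kJ
ΔH = Σ(broken) − Σ(formed) = 5200 − 5256 = −56 kJ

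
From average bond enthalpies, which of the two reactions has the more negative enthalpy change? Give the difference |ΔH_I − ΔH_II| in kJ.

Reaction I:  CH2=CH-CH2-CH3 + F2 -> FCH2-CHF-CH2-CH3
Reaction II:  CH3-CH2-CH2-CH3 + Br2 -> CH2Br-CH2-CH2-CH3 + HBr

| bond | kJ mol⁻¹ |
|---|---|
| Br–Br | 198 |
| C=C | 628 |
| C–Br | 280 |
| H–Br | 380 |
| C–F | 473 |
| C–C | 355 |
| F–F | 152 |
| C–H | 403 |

Reaction I, by 462 kJ

Reaction I:
  Bonds broken (reactants):
    C–C: 2 × 355 = 710
    C–H: 8 × 403 = 3224
    C=C: 1 × 628 = 628
    F–F: 1 × 152 = 152
    Σ(broken) = 4714 kJ
  Bonds formed (products):
    C–C: 3 × 355 = 1065
    C–F: 2 × 473 = 946
    C–H: 8 × 403 = 3224
    Σ(formed) = 5235 kJ
  ΔH_I = 4714 − 5235 = −521 kJ
Reaction II:
  Bonds broken (reactants):
    Br–Br: 1 × 198 = 198
    C–C: 3 × 355 = 1065
    C–H: 10 × 403 = 4030
    Σ(broken) = 5293 kJ
  Bonds formed (products):
    C–Br: 1 × 280 = 280
    C–C: 3 × 355 = 1065
    C–H: 9 × 403 = 3627
    H–Br: 1 × 380 = 380
    Σ(formed) = 5352 kJ
  ΔH_II = 5293 − 5352 = −59 kJ
ΔH_I − ΔH_II = −462 kJ, so reaction I has the more negative ΔH; |ΔH_I − ΔH_II| = 462 kJ.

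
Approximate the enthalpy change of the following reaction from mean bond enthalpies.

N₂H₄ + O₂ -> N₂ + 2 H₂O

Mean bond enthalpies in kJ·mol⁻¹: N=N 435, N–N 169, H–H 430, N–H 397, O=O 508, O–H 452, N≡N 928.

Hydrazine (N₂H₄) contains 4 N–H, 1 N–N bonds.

Bonds broken (reactants):
  N–H: 4 × 397 = 1588
  N–N: 1 × 169 = 169
  O=O: 1 × 508 = 508
  Σ(broken) = 2265 kJ
Bonds formed (products):
  N≡N: 1 × 928 = 928
  O–H: 4 × 452 = 1808
  Σ(formed) = 2736 kJ
ΔH = Σ(broken) − Σ(formed) = 2265 − 2736 = −471 kJ

ΔH ≈ −471 kJ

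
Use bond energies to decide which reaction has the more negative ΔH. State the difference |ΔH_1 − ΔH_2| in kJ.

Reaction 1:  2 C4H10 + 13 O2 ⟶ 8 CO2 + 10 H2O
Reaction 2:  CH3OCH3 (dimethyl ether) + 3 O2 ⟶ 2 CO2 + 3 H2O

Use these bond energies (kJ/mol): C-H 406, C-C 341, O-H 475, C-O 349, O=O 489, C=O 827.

Reaction 1:
  Bonds broken (reactants):
    C-C: 6 × 341 = 2046
    C-H: 20 × 406 = 8120
    O=O: 13 × 489 = 6357
    Σ(broken) = 16523 kJ
  Bonds formed (products):
    C=O: 16 × 827 = 13232
    O-H: 20 × 475 = 9500
    Σ(formed) = 22732 kJ
  ΔH_1 = 16523 − 22732 = −6209 kJ
Reaction 2:
  Bonds broken (reactants):
    C-H: 6 × 406 = 2436
    C-O: 2 × 349 = 698
    O=O: 3 × 489 = 1467
    Σ(broken) = 4601 kJ
  Bonds formed (products):
    C=O: 4 × 827 = 3308
    O-H: 6 × 475 = 2850
    Σ(formed) = 6158 kJ
  ΔH_2 = 4601 − 6158 = −1557 kJ
ΔH_1 − ΔH_2 = −4652 kJ, so reaction 1 has the more negative ΔH; |ΔH_1 − ΔH_2| = 4652 kJ.

Reaction 1, by 4652 kJ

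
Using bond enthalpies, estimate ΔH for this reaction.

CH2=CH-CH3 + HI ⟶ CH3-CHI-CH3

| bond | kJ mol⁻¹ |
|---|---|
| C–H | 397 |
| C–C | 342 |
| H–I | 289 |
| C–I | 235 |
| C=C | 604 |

Bonds broken (reactants):
  C–C: 1 × 342 = 342
  C–H: 6 × 397 = 2382
  C=C: 1 × 604 = 604
  H–I: 1 × 289 = 289
  Σ(broken) = 3617 kJ
Bonds formed (products):
  C–C: 2 × 342 = 684
  C–H: 7 × 397 = 2779
  C–I: 1 × 235 = 235
  Σ(formed) = 3698 kJ
ΔH = Σ(broken) − Σ(formed) = 3617 − 3698 = −81 kJ

ΔH ≈ −81 kJ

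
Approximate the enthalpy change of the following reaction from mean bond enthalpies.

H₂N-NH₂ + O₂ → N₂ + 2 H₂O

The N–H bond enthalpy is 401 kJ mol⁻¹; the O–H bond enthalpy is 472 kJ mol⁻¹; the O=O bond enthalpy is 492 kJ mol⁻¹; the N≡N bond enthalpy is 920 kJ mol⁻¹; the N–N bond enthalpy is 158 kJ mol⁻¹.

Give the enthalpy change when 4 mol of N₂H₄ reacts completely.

Bonds broken (reactants):
  N–H: 4 × 401 = 1604
  N–N: 1 × 158 = 158
  O=O: 1 × 492 = 492
  Σ(broken) = 2254 kJ
Bonds formed (products):
  N≡N: 1 × 920 = 920
  O–H: 4 × 472 = 1888
  Σ(formed) = 2808 kJ
ΔH = Σ(broken) − Σ(formed) = 2254 − 2808 = −554 kJ
For 4× the reaction as written: 4 × (−554) = −2216 kJ

ΔH = −2216 kJ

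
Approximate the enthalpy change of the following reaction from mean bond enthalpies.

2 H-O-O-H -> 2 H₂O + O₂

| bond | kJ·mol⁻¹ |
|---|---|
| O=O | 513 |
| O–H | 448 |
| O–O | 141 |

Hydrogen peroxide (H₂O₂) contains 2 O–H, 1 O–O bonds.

ΔH ≈ −231 kJ

Bonds broken (reactants):
  O–H: 4 × 448 = 1792
  O–O: 2 × 141 = 282
  Σ(broken) = 2074 kJ
Bonds formed (products):
  O–H: 4 × 448 = 1792
  O=O: 1 × 513 = 513
  Σ(formed) = 2305 kJ
ΔH = Σ(broken) − Σ(formed) = 2074 − 2305 = −231 kJ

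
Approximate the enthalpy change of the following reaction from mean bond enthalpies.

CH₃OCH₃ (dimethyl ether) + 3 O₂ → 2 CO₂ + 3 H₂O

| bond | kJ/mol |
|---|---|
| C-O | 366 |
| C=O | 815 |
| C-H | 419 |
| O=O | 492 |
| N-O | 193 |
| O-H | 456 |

Bonds broken (reactants):
  C-H: 6 × 419 = 2514
  C-O: 2 × 366 = 732
  O=O: 3 × 492 = 1476
  Σ(broken) = 4722 kJ
Bonds formed (products):
  C=O: 4 × 815 = 3260
  O-H: 6 × 456 = 2736
  Σ(formed) = 5996 kJ
ΔH = Σ(broken) − Σ(formed) = 4722 − 5996 = −1274 kJ

ΔH ≈ −1274 kJ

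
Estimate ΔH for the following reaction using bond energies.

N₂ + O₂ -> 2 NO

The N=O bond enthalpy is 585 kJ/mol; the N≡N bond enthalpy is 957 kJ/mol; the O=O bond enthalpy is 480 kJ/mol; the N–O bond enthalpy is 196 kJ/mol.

Bonds broken (reactants):
  N≡N: 1 × 957 = 957
  O=O: 1 × 480 = 480
  Σ(broken) = 1437 kJ
Bonds formed (products):
  N=O: 2 × 585 = 1170
  Σ(formed) = 1170 kJ
ΔH = Σ(broken) − Σ(formed) = 1437 − 1170 = +267 kJ

ΔH ≈ +267 kJ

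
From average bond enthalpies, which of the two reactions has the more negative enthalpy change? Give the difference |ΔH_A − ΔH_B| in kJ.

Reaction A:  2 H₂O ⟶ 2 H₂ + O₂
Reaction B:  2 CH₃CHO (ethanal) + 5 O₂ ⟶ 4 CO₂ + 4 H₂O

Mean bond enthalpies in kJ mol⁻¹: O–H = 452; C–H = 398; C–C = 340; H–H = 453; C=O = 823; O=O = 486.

Reaction B, by 2676 kJ

Reaction A:
  Bonds broken (reactants):
    O–H: 4 × 452 = 1808
    Σ(broken) = 1808 kJ
  Bonds formed (products):
    H–H: 2 × 453 = 906
    O=O: 1 × 486 = 486
    Σ(formed) = 1392 kJ
  ΔH_A = 1808 − 1392 = +416 kJ
Reaction B:
  Bonds broken (reactants):
    C–C: 2 × 340 = 680
    C–H: 8 × 398 = 3184
    C=O: 2 × 823 = 1646
    O=O: 5 × 486 = 2430
    Σ(broken) = 7940 kJ
  Bonds formed (products):
    C=O: 8 × 823 = 6584
    O–H: 8 × 452 = 3616
    Σ(formed) = 10200 kJ
  ΔH_B = 7940 − 10200 = −2260 kJ
ΔH_A − ΔH_B = +2676 kJ, so reaction B has the more negative ΔH; |ΔH_A − ΔH_B| = 2676 kJ.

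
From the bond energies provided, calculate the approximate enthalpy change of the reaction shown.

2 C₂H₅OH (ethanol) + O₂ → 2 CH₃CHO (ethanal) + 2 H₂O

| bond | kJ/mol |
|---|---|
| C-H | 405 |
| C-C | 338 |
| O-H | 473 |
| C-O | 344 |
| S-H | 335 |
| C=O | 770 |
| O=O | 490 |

Bonds broken (reactants):
  C-C: 2 × 338 = 676
  C-H: 10 × 405 = 4050
  C-O: 2 × 344 = 688
  O-H: 2 × 473 = 946
  O=O: 1 × 490 = 490
  Σ(broken) = 6850 kJ
Bonds formed (products):
  C-C: 2 × 338 = 676
  C-H: 8 × 405 = 3240
  C=O: 2 × 770 = 1540
  O-H: 4 × 473 = 1892
  Σ(formed) = 7348 kJ
ΔH = Σ(broken) − Σ(formed) = 6850 − 7348 = −498 kJ

ΔH ≈ −498 kJ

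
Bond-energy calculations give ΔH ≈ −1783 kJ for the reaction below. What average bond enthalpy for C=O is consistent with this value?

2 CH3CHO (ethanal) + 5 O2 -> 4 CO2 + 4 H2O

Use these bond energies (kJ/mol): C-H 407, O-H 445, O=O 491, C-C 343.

Let D be the C=O bond energy.
Σ(broken) = 2×343 + 8×407 + 2×D + 5×491 = 6397 + 2D
Σ(formed) = 8×D + 8×445 = 3560 + 8D
ΔH = Σ(broken) − Σ(formed) = (6397 + 2D) − (3560 + 8D) = +2837 − 6D
Setting this equal to −1783 kJ gives 6D = 4620, so D = 770 kJ/mol.

D(C=O) ≈ 770 kJ/mol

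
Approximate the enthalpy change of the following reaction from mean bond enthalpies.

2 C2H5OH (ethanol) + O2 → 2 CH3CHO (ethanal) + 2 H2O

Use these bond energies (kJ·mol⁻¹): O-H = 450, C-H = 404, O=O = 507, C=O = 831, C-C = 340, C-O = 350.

Bonds broken (reactants):
  C-C: 2 × 340 = 680
  C-H: 10 × 404 = 4040
  C-O: 2 × 350 = 700
  O-H: 2 × 450 = 900
  O=O: 1 × 507 = 507
  Σ(broken) = 6827 kJ
Bonds formed (products):
  C-C: 2 × 340 = 680
  C-H: 8 × 404 = 3232
  C=O: 2 × 831 = 1662
  O-H: 4 × 450 = 1800
  Σ(formed) = 7374 kJ
ΔH = Σ(broken) − Σ(formed) = 6827 − 7374 = −547 kJ

ΔH ≈ −547 kJ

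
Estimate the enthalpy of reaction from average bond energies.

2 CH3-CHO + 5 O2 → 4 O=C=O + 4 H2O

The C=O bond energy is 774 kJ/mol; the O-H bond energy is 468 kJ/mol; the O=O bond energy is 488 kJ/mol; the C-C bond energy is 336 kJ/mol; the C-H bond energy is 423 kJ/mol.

ΔH ≈ −1892 kJ

Bonds broken (reactants):
  C-C: 2 × 336 = 672
  C-H: 8 × 423 = 3384
  C=O: 2 × 774 = 1548
  O=O: 5 × 488 = 2440
  Σ(broken) = 8044 kJ
Bonds formed (products):
  C=O: 8 × 774 = 6192
  O-H: 8 × 468 = 3744
  Σ(formed) = 9936 kJ
ΔH = Σ(broken) − Σ(formed) = 8044 − 9936 = −1892 kJ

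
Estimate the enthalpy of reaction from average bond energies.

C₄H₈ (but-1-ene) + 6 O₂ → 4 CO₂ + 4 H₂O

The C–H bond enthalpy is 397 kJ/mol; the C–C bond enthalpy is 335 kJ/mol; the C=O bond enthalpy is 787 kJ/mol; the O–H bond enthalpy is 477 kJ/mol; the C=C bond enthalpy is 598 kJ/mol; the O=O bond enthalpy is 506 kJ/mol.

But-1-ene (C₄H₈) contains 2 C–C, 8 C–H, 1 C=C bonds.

Bonds broken (reactants):
  C–C: 2 × 335 = 670
  C–H: 8 × 397 = 3176
  C=C: 1 × 598 = 598
  O=O: 6 × 506 = 3036
  Σ(broken) = 7480 kJ
Bonds formed (products):
  C=O: 8 × 787 = 6296
  O–H: 8 × 477 = 3816
  Σ(formed) = 10112 kJ
ΔH = Σ(broken) − Σ(formed) = 7480 − 10112 = −2632 kJ

ΔH ≈ −2632 kJ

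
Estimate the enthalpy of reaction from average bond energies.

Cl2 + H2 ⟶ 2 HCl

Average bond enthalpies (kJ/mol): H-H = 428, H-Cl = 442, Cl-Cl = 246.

Bonds broken (reactants):
  Cl-Cl: 1 × 246 = 246
  H-H: 1 × 428 = 428
  Σ(broken) = 674 kJ
Bonds formed (products):
  H-Cl: 2 × 442 = 884
  Σ(formed) = 884 kJ
ΔH = Σ(broken) − Σ(formed) = 674 − 884 = −210 kJ

ΔH ≈ −210 kJ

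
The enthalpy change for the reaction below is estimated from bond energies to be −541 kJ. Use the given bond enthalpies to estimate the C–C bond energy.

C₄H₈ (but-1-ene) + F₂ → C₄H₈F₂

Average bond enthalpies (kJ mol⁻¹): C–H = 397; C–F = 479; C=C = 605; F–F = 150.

D(C–C) ≈ 338 kJ/mol

Let D be the C–C bond energy.
Σ(broken) = 2×D + 8×397 + 1×605 + 1×150 = 3931 + 2D
Σ(formed) = 3×D + 2×479 + 8×397 = 4134 + 3D
ΔH = Σ(broken) − Σ(formed) = (3931 + 2D) − (4134 + 3D) = −203 − D
Setting this equal to −541 kJ gives D = 338 kJ/mol.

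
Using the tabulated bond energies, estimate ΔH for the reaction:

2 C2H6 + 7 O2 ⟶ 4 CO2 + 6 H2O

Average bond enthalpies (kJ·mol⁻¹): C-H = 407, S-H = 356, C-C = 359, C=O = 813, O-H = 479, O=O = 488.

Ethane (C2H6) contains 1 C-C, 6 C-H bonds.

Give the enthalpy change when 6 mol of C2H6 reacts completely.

ΔH = −9702 kJ

Bonds broken (reactants):
  C-C: 2 × 359 = 718
  C-H: 12 × 407 = 4884
  O=O: 7 × 488 = 3416
  Σ(broken) = 9018 kJ
Bonds formed (products):
  C=O: 8 × 813 = 6504
  O-H: 12 × 479 = 5748
  Σ(formed) = 12252 kJ
ΔH = Σ(broken) − Σ(formed) = 9018 − 12252 = −3234 kJ
For 3× the reaction as written: 3 × (−3234) = −9702 kJ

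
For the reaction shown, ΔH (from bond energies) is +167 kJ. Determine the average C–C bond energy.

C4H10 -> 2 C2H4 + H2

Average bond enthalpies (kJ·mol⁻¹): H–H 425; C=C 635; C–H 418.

Let D be the C–C bond energy.
Σ(broken) = 3×D + 10×418 = 4180 + 3D
Σ(formed) = 8×418 + 2×635 + 1×425 = 5039
ΔH = Σ(broken) − Σ(formed) = (4180 + 3D) − (5039) = −859 + 3D
Setting this equal to +167 kJ gives 3D = 1026, so D = 342 kJ/mol.

D(C–C) ≈ 342 kJ/mol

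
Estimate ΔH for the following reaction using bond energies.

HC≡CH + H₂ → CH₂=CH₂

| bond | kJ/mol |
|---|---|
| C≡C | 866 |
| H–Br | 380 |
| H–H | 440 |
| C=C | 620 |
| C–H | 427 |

ΔH ≈ −168 kJ

Bonds broken (reactants):
  C≡C: 1 × 866 = 866
  C–H: 2 × 427 = 854
  H–H: 1 × 440 = 440
  Σ(broken) = 2160 kJ
Bonds formed (products):
  C–H: 4 × 427 = 1708
  C=C: 1 × 620 = 620
  Σ(formed) = 2328 kJ
ΔH = Σ(broken) − Σ(formed) = 2160 − 2328 = −168 kJ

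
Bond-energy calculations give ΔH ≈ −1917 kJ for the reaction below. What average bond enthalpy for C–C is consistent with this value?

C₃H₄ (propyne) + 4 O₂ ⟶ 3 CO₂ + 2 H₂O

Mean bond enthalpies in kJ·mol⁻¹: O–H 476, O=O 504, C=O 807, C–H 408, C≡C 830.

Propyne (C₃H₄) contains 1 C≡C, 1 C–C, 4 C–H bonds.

Let D be the C–C bond energy.
Σ(broken) = 1×830 + 1×D + 4×408 + 4×504 = 4478 + D
Σ(formed) = 6×807 + 4×476 = 6746
ΔH = Σ(broken) − Σ(formed) = (4478 + D) − (6746) = −2268 + D
Setting this equal to −1917 kJ gives D = 351 kJ/mol.

D(C–C) ≈ 351 kJ/mol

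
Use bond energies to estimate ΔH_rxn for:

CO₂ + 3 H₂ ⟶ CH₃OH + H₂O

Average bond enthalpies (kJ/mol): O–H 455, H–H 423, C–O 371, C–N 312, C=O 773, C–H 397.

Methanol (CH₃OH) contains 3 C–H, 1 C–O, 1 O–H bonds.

Bonds broken (reactants):
  C=O: 2 × 773 = 1546
  H–H: 3 × 423 = 1269
  Σ(broken) = 2815 kJ
Bonds formed (products):
  C–H: 3 × 397 = 1191
  C–O: 1 × 371 = 371
  O–H: 3 × 455 = 1365
  Σ(formed) = 2927 kJ
ΔH = Σ(broken) − Σ(formed) = 2815 − 2927 = −112 kJ

ΔH ≈ −112 kJ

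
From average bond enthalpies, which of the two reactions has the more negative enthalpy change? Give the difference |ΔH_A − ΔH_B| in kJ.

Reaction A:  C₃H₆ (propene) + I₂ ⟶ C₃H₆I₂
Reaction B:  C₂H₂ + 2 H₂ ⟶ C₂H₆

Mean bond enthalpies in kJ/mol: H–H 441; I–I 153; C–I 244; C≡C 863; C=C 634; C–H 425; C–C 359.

Reaction B, by 254 kJ

Reaction A:
  Bonds broken (reactants):
    C–C: 1 × 359 = 359
    C–H: 6 × 425 = 2550
    C=C: 1 × 634 = 634
    I–I: 1 × 153 = 153
    Σ(broken) = 3696 kJ
  Bonds formed (products):
    C–C: 2 × 359 = 718
    C–H: 6 × 425 = 2550
    C–I: 2 × 244 = 488
    Σ(formed) = 3756 kJ
  ΔH_A = 3696 − 3756 = −60 kJ
Reaction B:
  Bonds broken (reactants):
    C≡C: 1 × 863 = 863
    C–H: 2 × 425 = 850
    H–H: 2 × 441 = 882
    Σ(broken) = 2595 kJ
  Bonds formed (products):
    C–C: 1 × 359 = 359
    C–H: 6 × 425 = 2550
    Σ(formed) = 2909 kJ
  ΔH_B = 2595 − 2909 = −314 kJ
ΔH_A − ΔH_B = +254 kJ, so reaction B has the more negative ΔH; |ΔH_A − ΔH_B| = 254 kJ.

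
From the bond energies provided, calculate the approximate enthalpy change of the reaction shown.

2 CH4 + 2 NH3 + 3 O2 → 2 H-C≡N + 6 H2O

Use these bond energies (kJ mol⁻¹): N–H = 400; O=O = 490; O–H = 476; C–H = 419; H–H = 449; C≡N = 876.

Bonds broken (reactants):
  C–H: 8 × 419 = 3352
  N–H: 6 × 400 = 2400
  O=O: 3 × 490 = 1470
  Σ(broken) = 7222 kJ
Bonds formed (products):
  C≡N: 2 × 876 = 1752
  C–H: 2 × 419 = 838
  O–H: 12 × 476 = 5712
  Σ(formed) = 8302 kJ
ΔH = Σ(broken) − Σ(formed) = 7222 − 8302 = −1080 kJ

ΔH ≈ −1080 kJ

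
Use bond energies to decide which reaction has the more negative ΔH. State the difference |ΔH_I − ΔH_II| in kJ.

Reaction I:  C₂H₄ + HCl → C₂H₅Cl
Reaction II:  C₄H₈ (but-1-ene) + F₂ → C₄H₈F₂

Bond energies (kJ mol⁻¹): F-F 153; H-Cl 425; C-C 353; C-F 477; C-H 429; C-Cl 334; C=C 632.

Reaction II, by 463 kJ

Reaction I:
  Bonds broken (reactants):
    C-H: 4 × 429 = 1716
    C=C: 1 × 632 = 632
    H-Cl: 1 × 425 = 425
    Σ(broken) = 2773 kJ
  Bonds formed (products):
    C-C: 1 × 353 = 353
    C-Cl: 1 × 334 = 334
    C-H: 5 × 429 = 2145
    Σ(formed) = 2832 kJ
  ΔH_I = 2773 − 2832 = −59 kJ
Reaction II:
  Bonds broken (reactants):
    C-C: 2 × 353 = 706
    C-H: 8 × 429 = 3432
    C=C: 1 × 632 = 632
    F-F: 1 × 153 = 153
    Σ(broken) = 4923 kJ
  Bonds formed (products):
    C-C: 3 × 353 = 1059
    C-F: 2 × 477 = 954
    C-H: 8 × 429 = 3432
    Σ(formed) = 5445 kJ
  ΔH_II = 4923 − 5445 = −522 kJ
ΔH_I − ΔH_II = +463 kJ, so reaction II has the more negative ΔH; |ΔH_I − ΔH_II| = 463 kJ.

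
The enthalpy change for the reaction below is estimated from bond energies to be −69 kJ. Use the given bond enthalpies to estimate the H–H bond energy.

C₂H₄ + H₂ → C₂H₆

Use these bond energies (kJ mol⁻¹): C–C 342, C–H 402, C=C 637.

D(H–H) ≈ 440 kJ/mol

Let D be the H–H bond energy.
Σ(broken) = 4×402 + 1×637 + 1×D = 2245 + D
Σ(formed) = 1×342 + 6×402 = 2754
ΔH = Σ(broken) − Σ(formed) = (2245 + D) − (2754) = −509 + D
Setting this equal to −69 kJ gives D = 440 kJ/mol.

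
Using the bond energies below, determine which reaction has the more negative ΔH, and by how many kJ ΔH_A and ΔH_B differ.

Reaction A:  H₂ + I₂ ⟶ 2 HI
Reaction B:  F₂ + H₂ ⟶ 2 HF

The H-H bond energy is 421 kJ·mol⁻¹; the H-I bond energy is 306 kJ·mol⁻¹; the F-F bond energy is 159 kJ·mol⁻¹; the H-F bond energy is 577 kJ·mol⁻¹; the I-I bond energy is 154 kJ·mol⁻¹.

Reaction B, by 537 kJ

Reaction A:
  Bonds broken (reactants):
    H-H: 1 × 421 = 421
    I-I: 1 × 154 = 154
    Σ(broken) = 575 kJ
  Bonds formed (products):
    H-I: 2 × 306 = 612
    Σ(formed) = 612 kJ
  ΔH_A = 575 − 612 = −37 kJ
Reaction B:
  Bonds broken (reactants):
    F-F: 1 × 159 = 159
    H-H: 1 × 421 = 421
    Σ(broken) = 580 kJ
  Bonds formed (products):
    H-F: 2 × 577 = 1154
    Σ(formed) = 1154 kJ
  ΔH_B = 580 − 1154 = −574 kJ
ΔH_A − ΔH_B = +537 kJ, so reaction B has the more negative ΔH; |ΔH_A − ΔH_B| = 537 kJ.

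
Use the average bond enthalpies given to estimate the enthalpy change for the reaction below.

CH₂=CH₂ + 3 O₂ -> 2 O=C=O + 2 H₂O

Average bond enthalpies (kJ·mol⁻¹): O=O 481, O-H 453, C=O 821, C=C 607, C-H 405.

Bonds broken (reactants):
  C-H: 4 × 405 = 1620
  C=C: 1 × 607 = 607
  O=O: 3 × 481 = 1443
  Σ(broken) = 3670 kJ
Bonds formed (products):
  C=O: 4 × 821 = 3284
  O-H: 4 × 453 = 1812
  Σ(formed) = 5096 kJ
ΔH = Σ(broken) − Σ(formed) = 3670 − 5096 = −1426 kJ

ΔH ≈ −1426 kJ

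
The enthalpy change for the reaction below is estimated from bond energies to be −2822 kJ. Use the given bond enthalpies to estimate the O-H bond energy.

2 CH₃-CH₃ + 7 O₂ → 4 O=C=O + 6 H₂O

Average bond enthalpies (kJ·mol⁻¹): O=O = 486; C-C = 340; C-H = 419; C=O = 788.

Let D be the O-H bond energy.
Σ(broken) = 2×340 + 12×419 + 7×486 = 9110
Σ(formed) = 8×788 + 12×D = 6304 + 12D
ΔH = Σ(broken) − Σ(formed) = (9110) − (6304 + 12D) = +2806 − 12D
Setting this equal to −2822 kJ gives 12D = 5628, so D = 469 kJ/mol.

D(O-H) ≈ 469 kJ/mol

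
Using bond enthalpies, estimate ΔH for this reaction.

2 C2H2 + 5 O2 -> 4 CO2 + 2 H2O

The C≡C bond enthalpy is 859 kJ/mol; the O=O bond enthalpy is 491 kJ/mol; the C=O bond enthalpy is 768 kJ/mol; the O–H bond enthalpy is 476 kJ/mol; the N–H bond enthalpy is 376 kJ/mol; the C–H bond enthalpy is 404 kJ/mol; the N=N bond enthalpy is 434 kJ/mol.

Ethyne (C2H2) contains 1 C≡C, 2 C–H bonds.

Bonds broken (reactants):
  C≡C: 2 × 859 = 1718
  C–H: 4 × 404 = 1616
  O=O: 5 × 491 = 2455
  Σ(broken) = 5789 kJ
Bonds formed (products):
  C=O: 8 × 768 = 6144
  O–H: 4 × 476 = 1904
  Σ(formed) = 8048 kJ
ΔH = Σ(broken) − Σ(formed) = 5789 − 8048 = −2259 kJ

ΔH ≈ −2259 kJ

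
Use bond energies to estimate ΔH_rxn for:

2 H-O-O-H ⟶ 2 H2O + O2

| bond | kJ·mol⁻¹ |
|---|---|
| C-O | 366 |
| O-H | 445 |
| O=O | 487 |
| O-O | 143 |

ΔH ≈ −201 kJ

Bonds broken (reactants):
  O-H: 4 × 445 = 1780
  O-O: 2 × 143 = 286
  Σ(broken) = 2066 kJ
Bonds formed (products):
  O-H: 4 × 445 = 1780
  O=O: 1 × 487 = 487
  Σ(formed) = 2267 kJ
ΔH = Σ(broken) − Σ(formed) = 2066 − 2267 = −201 kJ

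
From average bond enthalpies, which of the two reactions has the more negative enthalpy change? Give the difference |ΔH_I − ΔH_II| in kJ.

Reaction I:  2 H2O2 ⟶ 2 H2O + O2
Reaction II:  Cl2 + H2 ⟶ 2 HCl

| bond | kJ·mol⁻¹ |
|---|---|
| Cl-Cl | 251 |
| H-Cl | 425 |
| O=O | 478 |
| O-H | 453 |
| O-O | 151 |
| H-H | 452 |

Reaction I:
  Bonds broken (reactants):
    O-H: 4 × 453 = 1812
    O-O: 2 × 151 = 302
    Σ(broken) = 2114 kJ
  Bonds formed (products):
    O-H: 4 × 453 = 1812
    O=O: 1 × 478 = 478
    Σ(formed) = 2290 kJ
  ΔH_I = 2114 − 2290 = −176 kJ
Reaction II:
  Bonds broken (reactants):
    Cl-Cl: 1 × 251 = 251
    H-H: 1 × 452 = 452
    Σ(broken) = 703 kJ
  Bonds formed (products):
    H-Cl: 2 × 425 = 850
    Σ(formed) = 850 kJ
  ΔH_II = 703 − 850 = −147 kJ
ΔH_I − ΔH_II = −29 kJ, so reaction I has the more negative ΔH; |ΔH_I − ΔH_II| = 29 kJ.

Reaction I, by 29 kJ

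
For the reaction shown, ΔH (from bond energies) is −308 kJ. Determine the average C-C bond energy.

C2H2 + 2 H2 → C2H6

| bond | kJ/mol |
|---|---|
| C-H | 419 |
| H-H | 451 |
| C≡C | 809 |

Let D be the C-C bond energy.
Σ(broken) = 1×809 + 2×419 + 2×451 = 2549
Σ(formed) = 1×D + 6×419 = 2514 + D
ΔH = Σ(broken) − Σ(formed) = (2549) − (2514 + D) = +35 − D
Setting this equal to −308 kJ gives D = 343 kJ/mol.

D(C-C) ≈ 343 kJ/mol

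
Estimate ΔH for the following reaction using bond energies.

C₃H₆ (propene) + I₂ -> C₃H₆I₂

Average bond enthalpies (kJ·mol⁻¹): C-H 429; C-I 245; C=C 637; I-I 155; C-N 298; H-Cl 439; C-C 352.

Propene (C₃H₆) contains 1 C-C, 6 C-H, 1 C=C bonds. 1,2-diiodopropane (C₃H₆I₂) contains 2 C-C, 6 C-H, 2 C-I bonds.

ΔH ≈ −50 kJ

Bonds broken (reactants):
  C-C: 1 × 352 = 352
  C-H: 6 × 429 = 2574
  C=C: 1 × 637 = 637
  I-I: 1 × 155 = 155
  Σ(broken) = 3718 kJ
Bonds formed (products):
  C-C: 2 × 352 = 704
  C-H: 6 × 429 = 2574
  C-I: 2 × 245 = 490
  Σ(formed) = 3768 kJ
ΔH = Σ(broken) − Σ(formed) = 3718 − 3768 = −50 kJ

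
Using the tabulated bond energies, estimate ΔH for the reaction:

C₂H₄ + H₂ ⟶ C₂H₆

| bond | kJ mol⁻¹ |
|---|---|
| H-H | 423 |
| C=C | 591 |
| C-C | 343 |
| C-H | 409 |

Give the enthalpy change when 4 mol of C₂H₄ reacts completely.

Bonds broken (reactants):
  C-H: 4 × 409 = 1636
  C=C: 1 × 591 = 591
  H-H: 1 × 423 = 423
  Σ(broken) = 2650 kJ
Bonds formed (products):
  C-C: 1 × 343 = 343
  C-H: 6 × 409 = 2454
  Σ(formed) = 2797 kJ
ΔH = Σ(broken) − Σ(formed) = 2650 − 2797 = −147 kJ
For 4× the reaction as written: 4 × (−147) = −588 kJ

ΔH = −588 kJ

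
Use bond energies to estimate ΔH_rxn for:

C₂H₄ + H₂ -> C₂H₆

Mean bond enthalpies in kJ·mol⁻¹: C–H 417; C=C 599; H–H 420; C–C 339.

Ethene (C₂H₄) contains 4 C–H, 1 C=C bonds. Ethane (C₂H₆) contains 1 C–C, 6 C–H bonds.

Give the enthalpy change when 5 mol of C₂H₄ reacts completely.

ΔH = −770 kJ

Bonds broken (reactants):
  C–H: 4 × 417 = 1668
  C=C: 1 × 599 = 599
  H–H: 1 × 420 = 420
  Σ(broken) = 2687 kJ
Bonds formed (products):
  C–C: 1 × 339 = 339
  C–H: 6 × 417 = 2502
  Σ(formed) = 2841 kJ
ΔH = Σ(broken) − Σ(formed) = 2687 − 2841 = −154 kJ
For 5× the reaction as written: 5 × (−154) = −770 kJ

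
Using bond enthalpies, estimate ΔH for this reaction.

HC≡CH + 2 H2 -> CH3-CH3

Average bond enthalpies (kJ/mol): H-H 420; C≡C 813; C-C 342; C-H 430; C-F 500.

ΔH ≈ −409 kJ

Bonds broken (reactants):
  C≡C: 1 × 813 = 813
  C-H: 2 × 430 = 860
  H-H: 2 × 420 = 840
  Σ(broken) = 2513 kJ
Bonds formed (products):
  C-C: 1 × 342 = 342
  C-H: 6 × 430 = 2580
  Σ(formed) = 2922 kJ
ΔH = Σ(broken) − Σ(formed) = 2513 − 2922 = −409 kJ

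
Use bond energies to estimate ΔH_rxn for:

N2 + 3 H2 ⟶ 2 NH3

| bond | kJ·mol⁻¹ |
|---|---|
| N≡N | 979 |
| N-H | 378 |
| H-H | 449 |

Bonds broken (reactants):
  H-H: 3 × 449 = 1347
  N≡N: 1 × 979 = 979
  Σ(broken) = 2326 kJ
Bonds formed (products):
  N-H: 6 × 378 = 2268
  Σ(formed) = 2268 kJ
ΔH = Σ(broken) − Σ(formed) = 2326 − 2268 = +58 kJ

ΔH ≈ +58 kJ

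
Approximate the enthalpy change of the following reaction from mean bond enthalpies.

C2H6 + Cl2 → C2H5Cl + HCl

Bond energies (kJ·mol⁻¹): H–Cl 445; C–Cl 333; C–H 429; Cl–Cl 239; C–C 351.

ΔH ≈ −110 kJ

Bonds broken (reactants):
  C–C: 1 × 351 = 351
  C–H: 6 × 429 = 2574
  Cl–Cl: 1 × 239 = 239
  Σ(broken) = 3164 kJ
Bonds formed (products):
  C–C: 1 × 351 = 351
  C–Cl: 1 × 333 = 333
  C–H: 5 × 429 = 2145
  H–Cl: 1 × 445 = 445
  Σ(formed) = 3274 kJ
ΔH = Σ(broken) − Σ(formed) = 3164 − 3274 = −110 kJ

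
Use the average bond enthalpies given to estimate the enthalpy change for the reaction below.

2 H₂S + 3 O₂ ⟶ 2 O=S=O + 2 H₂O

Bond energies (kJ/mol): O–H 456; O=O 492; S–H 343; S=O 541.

Bonds broken (reactants):
  O=O: 3 × 492 = 1476
  S–H: 4 × 343 = 1372
  Σ(broken) = 2848 kJ
Bonds formed (products):
  O–H: 4 × 456 = 1824
  S=O: 4 × 541 = 2164
  Σ(formed) = 3988 kJ
ΔH = Σ(broken) − Σ(formed) = 2848 − 3988 = −1140 kJ

ΔH ≈ −1140 kJ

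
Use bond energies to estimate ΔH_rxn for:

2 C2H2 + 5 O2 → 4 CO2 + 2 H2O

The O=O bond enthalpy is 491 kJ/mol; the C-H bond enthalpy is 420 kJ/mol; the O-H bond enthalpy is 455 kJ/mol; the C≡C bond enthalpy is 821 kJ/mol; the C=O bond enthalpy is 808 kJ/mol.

Bonds broken (reactants):
  C≡C: 2 × 821 = 1642
  C-H: 4 × 420 = 1680
  O=O: 5 × 491 = 2455
  Σ(broken) = 5777 kJ
Bonds formed (products):
  C=O: 8 × 808 = 6464
  O-H: 4 × 455 = 1820
  Σ(formed) = 8284 kJ
ΔH = Σ(broken) − Σ(formed) = 5777 − 8284 = −2507 kJ

ΔH ≈ −2507 kJ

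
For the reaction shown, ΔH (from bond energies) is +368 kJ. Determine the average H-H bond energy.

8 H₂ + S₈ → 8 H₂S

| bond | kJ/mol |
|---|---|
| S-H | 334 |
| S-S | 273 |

D(H-H) ≈ 441 kJ/mol

Let D be the H-H bond energy.
Σ(broken) = 8×D + 8×273 = 2184 + 8D
Σ(formed) = 16×334 = 5344
ΔH = Σ(broken) − Σ(formed) = (2184 + 8D) − (5344) = −3160 + 8D
Setting this equal to +368 kJ gives 8D = 3528, so D = 441 kJ/mol.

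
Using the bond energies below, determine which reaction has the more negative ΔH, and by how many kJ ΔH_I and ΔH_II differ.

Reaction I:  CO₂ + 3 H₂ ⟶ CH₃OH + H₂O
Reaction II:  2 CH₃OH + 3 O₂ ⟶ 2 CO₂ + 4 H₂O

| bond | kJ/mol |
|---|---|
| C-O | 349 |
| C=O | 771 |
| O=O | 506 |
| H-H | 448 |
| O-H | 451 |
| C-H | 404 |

Reaction II, by 1122 kJ

Reaction I:
  Bonds broken (reactants):
    C=O: 2 × 771 = 1542
    H-H: 3 × 448 = 1344
    Σ(broken) = 2886 kJ
  Bonds formed (products):
    C-H: 3 × 404 = 1212
    C-O: 1 × 349 = 349
    O-H: 3 × 451 = 1353
    Σ(formed) = 2914 kJ
  ΔH_I = 2886 − 2914 = −28 kJ
Reaction II:
  Bonds broken (reactants):
    C-H: 6 × 404 = 2424
    C-O: 2 × 349 = 698
    O-H: 2 × 451 = 902
    O=O: 3 × 506 = 1518
    Σ(broken) = 5542 kJ
  Bonds formed (products):
    C=O: 4 × 771 = 3084
    O-H: 8 × 451 = 3608
    Σ(formed) = 6692 kJ
  ΔH_II = 5542 − 6692 = −1150 kJ
ΔH_I − ΔH_II = +1122 kJ, so reaction II has the more negative ΔH; |ΔH_I − ΔH_II| = 1122 kJ.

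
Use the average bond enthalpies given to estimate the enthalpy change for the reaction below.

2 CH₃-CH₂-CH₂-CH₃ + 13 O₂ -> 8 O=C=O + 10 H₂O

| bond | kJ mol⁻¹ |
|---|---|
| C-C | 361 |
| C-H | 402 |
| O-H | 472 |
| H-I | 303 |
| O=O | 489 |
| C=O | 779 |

Bonds broken (reactants):
  C-C: 6 × 361 = 2166
  C-H: 20 × 402 = 8040
  O=O: 13 × 489 = 6357
  Σ(broken) = 16563 kJ
Bonds formed (products):
  C=O: 16 × 779 = 12464
  O-H: 20 × 472 = 9440
  Σ(formed) = 21904 kJ
ΔH = Σ(broken) − Σ(formed) = 16563 − 21904 = −5341 kJ

ΔH ≈ −5341 kJ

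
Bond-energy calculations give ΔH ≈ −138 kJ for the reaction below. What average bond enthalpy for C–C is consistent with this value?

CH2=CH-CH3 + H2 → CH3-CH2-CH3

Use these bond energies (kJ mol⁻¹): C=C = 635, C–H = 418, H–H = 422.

D(C–C) ≈ 359 kJ/mol

Let D be the C–C bond energy.
Σ(broken) = 1×D + 6×418 + 1×635 + 1×422 = 3565 + D
Σ(formed) = 2×D + 8×418 = 3344 + 2D
ΔH = Σ(broken) − Σ(formed) = (3565 + D) − (3344 + 2D) = +221 − D
Setting this equal to −138 kJ gives D = 359 kJ/mol.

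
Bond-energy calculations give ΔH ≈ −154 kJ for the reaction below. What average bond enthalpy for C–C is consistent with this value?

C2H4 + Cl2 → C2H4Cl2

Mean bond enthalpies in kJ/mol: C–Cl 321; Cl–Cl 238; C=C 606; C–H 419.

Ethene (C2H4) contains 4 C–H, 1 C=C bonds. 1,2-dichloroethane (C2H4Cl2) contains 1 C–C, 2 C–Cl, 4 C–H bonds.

D(C–C) ≈ 356 kJ/mol

Let D be the C–C bond energy.
Σ(broken) = 4×419 + 1×606 + 1×238 = 2520
Σ(formed) = 1×D + 2×321 + 4×419 = 2318 + D
ΔH = Σ(broken) − Σ(formed) = (2520) − (2318 + D) = +202 − D
Setting this equal to −154 kJ gives D = 356 kJ/mol.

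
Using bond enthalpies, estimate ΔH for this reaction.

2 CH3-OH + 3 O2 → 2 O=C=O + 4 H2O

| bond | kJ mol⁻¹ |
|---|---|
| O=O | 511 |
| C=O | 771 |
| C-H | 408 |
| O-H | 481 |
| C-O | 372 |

Bonds broken (reactants):
  C-H: 6 × 408 = 2448
  C-O: 2 × 372 = 744
  O-H: 2 × 481 = 962
  O=O: 3 × 511 = 1533
  Σ(broken) = 5687 kJ
Bonds formed (products):
  C=O: 4 × 771 = 3084
  O-H: 8 × 481 = 3848
  Σ(formed) = 6932 kJ
ΔH = Σ(broken) − Σ(formed) = 5687 − 6932 = −1245 kJ

ΔH ≈ −1245 kJ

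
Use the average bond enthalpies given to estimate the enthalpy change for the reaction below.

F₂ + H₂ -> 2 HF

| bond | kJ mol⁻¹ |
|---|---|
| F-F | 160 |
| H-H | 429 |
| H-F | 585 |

ΔH ≈ −581 kJ

Bonds broken (reactants):
  F-F: 1 × 160 = 160
  H-H: 1 × 429 = 429
  Σ(broken) = 589 kJ
Bonds formed (products):
  H-F: 2 × 585 = 1170
  Σ(formed) = 1170 kJ
ΔH = Σ(broken) − Σ(formed) = 589 − 1170 = −581 kJ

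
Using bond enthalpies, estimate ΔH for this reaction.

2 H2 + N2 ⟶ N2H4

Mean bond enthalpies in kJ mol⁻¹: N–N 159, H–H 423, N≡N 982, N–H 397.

ΔH ≈ +81 kJ

Bonds broken (reactants):
  H–H: 2 × 423 = 846
  N≡N: 1 × 982 = 982
  Σ(broken) = 1828 kJ
Bonds formed (products):
  N–H: 4 × 397 = 1588
  N–N: 1 × 159 = 159
  Σ(formed) = 1747 kJ
ΔH = Σ(broken) − Σ(formed) = 1828 − 1747 = +81 kJ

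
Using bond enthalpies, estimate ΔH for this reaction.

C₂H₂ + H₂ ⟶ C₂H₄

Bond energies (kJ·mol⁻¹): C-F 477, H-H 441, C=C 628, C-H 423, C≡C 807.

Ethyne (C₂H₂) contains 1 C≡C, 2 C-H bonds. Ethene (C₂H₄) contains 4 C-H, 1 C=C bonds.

Bonds broken (reactants):
  C≡C: 1 × 807 = 807
  C-H: 2 × 423 = 846
  H-H: 1 × 441 = 441
  Σ(broken) = 2094 kJ
Bonds formed (products):
  C-H: 4 × 423 = 1692
  C=C: 1 × 628 = 628
  Σ(formed) = 2320 kJ
ΔH = Σ(broken) − Σ(formed) = 2094 − 2320 = −226 kJ

ΔH ≈ −226 kJ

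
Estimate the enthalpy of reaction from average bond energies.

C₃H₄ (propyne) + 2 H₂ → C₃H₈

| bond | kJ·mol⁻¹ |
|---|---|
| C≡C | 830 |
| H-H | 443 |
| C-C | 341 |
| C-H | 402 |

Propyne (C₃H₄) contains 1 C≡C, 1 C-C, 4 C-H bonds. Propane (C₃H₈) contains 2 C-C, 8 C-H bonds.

ΔH ≈ −233 kJ

Bonds broken (reactants):
  C≡C: 1 × 830 = 830
  C-C: 1 × 341 = 341
  C-H: 4 × 402 = 1608
  H-H: 2 × 443 = 886
  Σ(broken) = 3665 kJ
Bonds formed (products):
  C-C: 2 × 341 = 682
  C-H: 8 × 402 = 3216
  Σ(formed) = 3898 kJ
ΔH = Σ(broken) − Σ(formed) = 3665 − 3898 = −233 kJ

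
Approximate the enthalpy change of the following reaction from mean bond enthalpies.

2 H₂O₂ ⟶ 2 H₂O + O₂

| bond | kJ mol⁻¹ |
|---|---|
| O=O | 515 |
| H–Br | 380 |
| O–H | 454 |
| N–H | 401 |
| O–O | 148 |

ΔH ≈ −219 kJ

Bonds broken (reactants):
  O–H: 4 × 454 = 1816
  O–O: 2 × 148 = 296
  Σ(broken) = 2112 kJ
Bonds formed (products):
  O–H: 4 × 454 = 1816
  O=O: 1 × 515 = 515
  Σ(formed) = 2331 kJ
ΔH = Σ(broken) − Σ(formed) = 2112 − 2331 = −219 kJ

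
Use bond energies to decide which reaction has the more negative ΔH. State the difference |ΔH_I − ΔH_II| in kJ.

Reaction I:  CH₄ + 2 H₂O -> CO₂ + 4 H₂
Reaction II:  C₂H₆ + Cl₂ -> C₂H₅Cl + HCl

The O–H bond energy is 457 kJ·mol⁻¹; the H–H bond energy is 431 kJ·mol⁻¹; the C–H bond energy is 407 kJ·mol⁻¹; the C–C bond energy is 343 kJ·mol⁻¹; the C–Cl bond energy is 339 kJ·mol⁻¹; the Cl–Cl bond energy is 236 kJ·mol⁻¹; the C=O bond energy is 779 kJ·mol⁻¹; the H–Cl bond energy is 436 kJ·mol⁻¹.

Reaction I:
  Bonds broken (reactants):
    C–H: 4 × 407 = 1628
    O–H: 4 × 457 = 1828
    Σ(broken) = 3456 kJ
  Bonds formed (products):
    C=O: 2 × 779 = 1558
    H–H: 4 × 431 = 1724
    Σ(formed) = 3282 kJ
  ΔH_I = 3456 − 3282 = +174 kJ
Reaction II:
  Bonds broken (reactants):
    C–C: 1 × 343 = 343
    C–H: 6 × 407 = 2442
    Cl–Cl: 1 × 236 = 236
    Σ(broken) = 3021 kJ
  Bonds formed (products):
    C–C: 1 × 343 = 343
    C–Cl: 1 × 339 = 339
    C–H: 5 × 407 = 2035
    H–Cl: 1 × 436 = 436
    Σ(formed) = 3153 kJ
  ΔH_II = 3021 − 3153 = −132 kJ
ΔH_I − ΔH_II = +306 kJ, so reaction II has the more negative ΔH; |ΔH_I − ΔH_II| = 306 kJ.

Reaction II, by 306 kJ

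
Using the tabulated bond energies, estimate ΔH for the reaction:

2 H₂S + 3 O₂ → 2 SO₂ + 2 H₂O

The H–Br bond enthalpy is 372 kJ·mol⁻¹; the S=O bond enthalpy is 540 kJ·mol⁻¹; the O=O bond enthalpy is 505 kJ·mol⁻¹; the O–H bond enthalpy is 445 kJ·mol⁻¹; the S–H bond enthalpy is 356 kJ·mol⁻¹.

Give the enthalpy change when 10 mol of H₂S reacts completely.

ΔH = −5005 kJ

Bonds broken (reactants):
  O=O: 3 × 505 = 1515
  S–H: 4 × 356 = 1424
  Σ(broken) = 2939 kJ
Bonds formed (products):
  O–H: 4 × 445 = 1780
  S=O: 4 × 540 = 2160
  Σ(formed) = 3940 kJ
ΔH = Σ(broken) − Σ(formed) = 2939 − 3940 = −1001 kJ
For 5× the reaction as written: 5 × (−1001) = −5005 kJ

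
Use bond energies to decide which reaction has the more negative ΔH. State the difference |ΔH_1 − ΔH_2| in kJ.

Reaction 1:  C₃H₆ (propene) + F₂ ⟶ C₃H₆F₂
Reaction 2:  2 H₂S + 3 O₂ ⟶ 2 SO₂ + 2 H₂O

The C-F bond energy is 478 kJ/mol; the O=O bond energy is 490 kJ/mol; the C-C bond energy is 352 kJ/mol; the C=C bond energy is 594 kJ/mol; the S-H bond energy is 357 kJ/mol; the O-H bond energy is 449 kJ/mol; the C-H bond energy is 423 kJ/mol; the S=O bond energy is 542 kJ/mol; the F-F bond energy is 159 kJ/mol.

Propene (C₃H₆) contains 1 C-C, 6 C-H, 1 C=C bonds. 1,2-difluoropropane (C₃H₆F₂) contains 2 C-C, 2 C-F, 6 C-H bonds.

Reaction 1:
  Bonds broken (reactants):
    C-C: 1 × 352 = 352
    C-H: 6 × 423 = 2538
    C=C: 1 × 594 = 594
    F-F: 1 × 159 = 159
    Σ(broken) = 3643 kJ
  Bonds formed (products):
    C-C: 2 × 352 = 704
    C-F: 2 × 478 = 956
    C-H: 6 × 423 = 2538
    Σ(formed) = 4198 kJ
  ΔH_1 = 3643 − 4198 = −555 kJ
Reaction 2:
  Bonds broken (reactants):
    O=O: 3 × 490 = 1470
    S-H: 4 × 357 = 1428
    Σ(broken) = 2898 kJ
  Bonds formed (products):
    O-H: 4 × 449 = 1796
    S=O: 4 × 542 = 2168
    Σ(formed) = 3964 kJ
  ΔH_2 = 2898 − 3964 = −1066 kJ
ΔH_1 − ΔH_2 = +511 kJ, so reaction 2 has the more negative ΔH; |ΔH_1 − ΔH_2| = 511 kJ.

Reaction 2, by 511 kJ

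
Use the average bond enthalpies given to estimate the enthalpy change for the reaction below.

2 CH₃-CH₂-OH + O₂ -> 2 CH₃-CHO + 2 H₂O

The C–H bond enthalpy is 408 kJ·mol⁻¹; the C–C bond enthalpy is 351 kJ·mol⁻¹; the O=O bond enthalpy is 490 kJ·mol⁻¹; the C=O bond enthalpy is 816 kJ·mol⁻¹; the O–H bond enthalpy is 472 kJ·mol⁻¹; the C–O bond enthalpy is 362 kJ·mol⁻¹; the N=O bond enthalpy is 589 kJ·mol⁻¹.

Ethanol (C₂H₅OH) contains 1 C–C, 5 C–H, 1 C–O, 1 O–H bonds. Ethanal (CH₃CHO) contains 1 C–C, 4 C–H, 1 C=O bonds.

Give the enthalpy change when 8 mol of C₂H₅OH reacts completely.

Bonds broken (reactants):
  C–C: 2 × 351 = 702
  C–H: 10 × 408 = 4080
  C–O: 2 × 362 = 724
  O–H: 2 × 472 = 944
  O=O: 1 × 490 = 490
  Σ(broken) = 6940 kJ
Bonds formed (products):
  C–C: 2 × 351 = 702
  C–H: 8 × 408 = 3264
  C=O: 2 × 816 = 1632
  O–H: 4 × 472 = 1888
  Σ(formed) = 7486 kJ
ΔH = Σ(broken) − Σ(formed) = 6940 − 7486 = −546 kJ
For 4× the reaction as written: 4 × (−546) = −2184 kJ

ΔH = −2184 kJ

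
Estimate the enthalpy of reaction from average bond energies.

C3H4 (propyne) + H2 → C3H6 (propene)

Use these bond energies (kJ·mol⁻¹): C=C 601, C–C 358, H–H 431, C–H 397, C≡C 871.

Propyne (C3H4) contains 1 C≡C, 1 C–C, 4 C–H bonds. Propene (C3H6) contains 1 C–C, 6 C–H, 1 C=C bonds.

Bonds broken (reactants):
  C≡C: 1 × 871 = 871
  C–C: 1 × 358 = 358
  C–H: 4 × 397 = 1588
  H–H: 1 × 431 = 431
  Σ(broken) = 3248 kJ
Bonds formed (products):
  C–C: 1 × 358 = 358
  C–H: 6 × 397 = 2382
  C=C: 1 × 601 = 601
  Σ(formed) = 3341 kJ
ΔH = Σ(broken) − Σ(formed) = 3248 − 3341 = −93 kJ

ΔH ≈ −93 kJ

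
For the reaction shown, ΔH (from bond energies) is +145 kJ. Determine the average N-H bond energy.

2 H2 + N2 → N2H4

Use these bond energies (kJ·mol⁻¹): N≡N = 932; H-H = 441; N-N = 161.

D(N-H) ≈ 377 kJ/mol

Let D be the N-H bond energy.
Σ(broken) = 2×441 + 1×932 = 1814
Σ(formed) = 4×D + 1×161 = 161 + 4D
ΔH = Σ(broken) − Σ(formed) = (1814) − (161 + 4D) = +1653 − 4D
Setting this equal to +145 kJ gives 4D = 1508, so D = 377 kJ/mol.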